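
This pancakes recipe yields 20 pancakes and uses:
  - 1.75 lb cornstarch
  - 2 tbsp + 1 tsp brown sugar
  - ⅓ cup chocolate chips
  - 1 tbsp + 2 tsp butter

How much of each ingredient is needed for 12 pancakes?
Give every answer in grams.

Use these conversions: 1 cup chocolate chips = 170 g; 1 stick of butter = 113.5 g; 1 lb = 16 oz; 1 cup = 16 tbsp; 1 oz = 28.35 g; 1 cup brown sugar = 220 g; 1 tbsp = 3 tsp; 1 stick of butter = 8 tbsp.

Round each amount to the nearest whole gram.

Scaling factor: 12/20 = 3/5 = 0.6.
cornstarch: 1.75 lb × 3/5 × 16 oz/lb × 28.35 g/oz ≈ 476 g
brown sugar: (2 tbsp + 1 tsp = 7/3 tbsp) × 3/5 ÷ 16 tbsp/cup × 220 g/cup ≈ 19 g
chocolate chips: 1/3 cup × 3/5 × 170 g/cup = 34 g
butter: (1 tbsp + 2 tsp = 5/3 tbsp) × 3/5 ÷ 8 tbsp/stick × 113.5 g/stick ≈ 14 g

cornstarch: 476 g; brown sugar: 19 g; chocolate chips: 34 g; butter: 14 g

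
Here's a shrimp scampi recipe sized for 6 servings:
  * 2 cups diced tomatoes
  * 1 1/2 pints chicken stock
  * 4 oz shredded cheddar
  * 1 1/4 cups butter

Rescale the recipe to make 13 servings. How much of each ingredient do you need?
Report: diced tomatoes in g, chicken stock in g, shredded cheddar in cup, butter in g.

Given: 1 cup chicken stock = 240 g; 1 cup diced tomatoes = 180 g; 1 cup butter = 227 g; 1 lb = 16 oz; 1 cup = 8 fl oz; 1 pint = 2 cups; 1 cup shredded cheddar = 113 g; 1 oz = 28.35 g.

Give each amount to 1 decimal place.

Scaling factor: 13/6.
diced tomatoes: 2 cup × 13/6 × 180 g/cup = 780.0 g
chicken stock: 1.5 pint × 13/6 × 2 cup/pint × 240 g/cup = 1560.0 g
shredded cheddar: 4 oz × 13/6 × 28.35 g/oz ÷ 113 g/cup ≈ 2.2 cup
butter: 1.25 cup × 13/6 × 227 g/cup ≈ 614.8 g

diced tomatoes: 780.0 g; chicken stock: 1560.0 g; shredded cheddar: 2.2 cup; butter: 614.8 g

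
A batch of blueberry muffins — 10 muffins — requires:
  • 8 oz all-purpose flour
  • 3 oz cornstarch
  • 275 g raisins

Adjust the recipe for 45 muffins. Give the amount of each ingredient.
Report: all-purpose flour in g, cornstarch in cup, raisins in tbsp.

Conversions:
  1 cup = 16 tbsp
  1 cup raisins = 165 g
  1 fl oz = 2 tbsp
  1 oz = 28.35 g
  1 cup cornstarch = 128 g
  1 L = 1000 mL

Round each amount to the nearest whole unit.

all-purpose flour: 1021 g; cornstarch: 3 cup; raisins: 120 tbsp

Scaling factor: 45/10 = 9/2 = 4.5.
all-purpose flour: 8 oz × 9/2 × 28.35 g/oz ≈ 1021 g
cornstarch: 3 oz × 9/2 × 28.35 g/oz ÷ 128 g/cup ≈ 3 cup
raisins: 275 g × 9/2 ÷ 165 g/cup × 16 tbsp/cup = 120 tbsp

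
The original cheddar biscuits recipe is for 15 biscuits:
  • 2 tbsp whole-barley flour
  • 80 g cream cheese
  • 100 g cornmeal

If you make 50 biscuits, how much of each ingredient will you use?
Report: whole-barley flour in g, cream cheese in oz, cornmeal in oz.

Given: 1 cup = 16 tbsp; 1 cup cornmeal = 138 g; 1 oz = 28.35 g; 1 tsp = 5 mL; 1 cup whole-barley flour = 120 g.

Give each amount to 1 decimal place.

Scaling factor: 50/15 = 10/3.
whole-barley flour: 2 tbsp × 10/3 ÷ 16 tbsp/cup × 120 g/cup = 50.0 g
cream cheese: 80 g × 10/3 ÷ 28.35 g/oz ≈ 9.4 oz
cornmeal: 100 g × 10/3 ÷ 28.35 g/oz ≈ 11.8 oz

whole-barley flour: 50.0 g; cream cheese: 9.4 oz; cornmeal: 11.8 oz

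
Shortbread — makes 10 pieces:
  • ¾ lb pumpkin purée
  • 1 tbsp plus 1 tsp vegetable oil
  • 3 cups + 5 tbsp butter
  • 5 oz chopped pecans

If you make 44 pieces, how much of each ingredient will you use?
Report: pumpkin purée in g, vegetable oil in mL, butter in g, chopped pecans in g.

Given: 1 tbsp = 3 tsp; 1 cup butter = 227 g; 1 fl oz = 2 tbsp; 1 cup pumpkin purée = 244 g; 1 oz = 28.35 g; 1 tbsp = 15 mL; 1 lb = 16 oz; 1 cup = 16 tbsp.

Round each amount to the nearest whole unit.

pumpkin purée: 1497 g; vegetable oil: 88 mL; butter: 3309 g; chopped pecans: 624 g

Scaling factor: 44/10 = 22/5 = 4.4.
pumpkin purée: 0.75 lb × 22/5 × 16 oz/lb × 28.35 g/oz ≈ 1497 g
vegetable oil: (1 tbsp + 1 tsp = 4/3 tbsp) × 22/5 × 15 mL/tbsp = 88 mL
butter: (3 cup + 5 tbsp = 3.3125 cup) × 22/5 × 227 g/cup ≈ 3309 g
chopped pecans: 5 oz × 22/5 × 28.35 g/oz ≈ 624 g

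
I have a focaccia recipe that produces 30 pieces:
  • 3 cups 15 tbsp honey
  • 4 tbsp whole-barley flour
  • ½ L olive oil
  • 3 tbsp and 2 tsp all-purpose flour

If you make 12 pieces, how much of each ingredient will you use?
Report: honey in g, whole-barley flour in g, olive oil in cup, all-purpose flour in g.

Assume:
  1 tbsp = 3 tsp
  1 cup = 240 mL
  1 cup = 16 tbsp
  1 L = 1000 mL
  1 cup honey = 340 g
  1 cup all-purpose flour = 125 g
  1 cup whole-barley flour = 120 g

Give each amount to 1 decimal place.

honey: 535.5 g; whole-barley flour: 12.0 g; olive oil: 0.8 cup; all-purpose flour: 11.5 g

Scaling factor: 12/30 = 2/5 = 0.4.
honey: (3 cup + 15 tbsp = 3.9375 cup) × 2/5 × 340 g/cup = 535.5 g
whole-barley flour: 4 tbsp × 2/5 ÷ 16 tbsp/cup × 120 g/cup = 12.0 g
olive oil: 0.5 L × 2/5 × 1000 mL/L ÷ 240 mL/cup ≈ 0.8 cup
all-purpose flour: (3 tbsp + 2 tsp = 11/3 tbsp) × 2/5 ÷ 16 tbsp/cup × 125 g/cup ≈ 11.5 g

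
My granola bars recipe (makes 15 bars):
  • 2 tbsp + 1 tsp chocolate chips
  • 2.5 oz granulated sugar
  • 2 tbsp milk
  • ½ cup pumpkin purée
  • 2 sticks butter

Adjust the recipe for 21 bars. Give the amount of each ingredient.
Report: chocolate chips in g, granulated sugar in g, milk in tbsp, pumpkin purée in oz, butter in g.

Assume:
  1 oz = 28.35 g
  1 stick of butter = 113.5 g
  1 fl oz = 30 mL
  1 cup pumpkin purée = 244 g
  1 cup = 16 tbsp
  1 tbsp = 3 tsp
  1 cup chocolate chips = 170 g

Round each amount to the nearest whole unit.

Scaling factor: 21/15 = 7/5 = 1.4.
chocolate chips: (2 tbsp + 1 tsp = 7/3 tbsp) × 7/5 ÷ 16 tbsp/cup × 170 g/cup ≈ 35 g
granulated sugar: 2.5 oz × 7/5 × 28.35 g/oz ≈ 99 g
milk: 2 tbsp × 7/5 ≈ 3 tbsp
pumpkin purée: 0.5 cup × 7/5 × 244 g/cup ÷ 28.35 g/oz ≈ 6 oz
butter: 2 stick × 7/5 × 113.5 g/stick ≈ 318 g

chocolate chips: 35 g; granulated sugar: 99 g; milk: 3 tbsp; pumpkin purée: 6 oz; butter: 318 g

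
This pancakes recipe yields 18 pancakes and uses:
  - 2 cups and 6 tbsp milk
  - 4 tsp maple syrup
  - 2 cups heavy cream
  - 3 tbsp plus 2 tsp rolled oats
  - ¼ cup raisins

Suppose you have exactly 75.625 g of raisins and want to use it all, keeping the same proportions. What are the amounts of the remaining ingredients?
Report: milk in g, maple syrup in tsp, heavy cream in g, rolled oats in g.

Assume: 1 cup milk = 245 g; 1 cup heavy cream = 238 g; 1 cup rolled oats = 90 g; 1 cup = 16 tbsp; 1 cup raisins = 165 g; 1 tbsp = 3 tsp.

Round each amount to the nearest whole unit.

milk: 1067 g; maple syrup: 7 tsp; heavy cream: 873 g; rolled oats: 38 g

The original recipe has 41.25 g of raisins, so the scaling factor is 75.625 ÷ 41.25 = 11/6.
milk: (2 cup + 6 tbsp = 2.375 cup) × 11/6 × 245 g/cup ≈ 1067 g
maple syrup: 4 tsp × 11/6 ≈ 7 tsp
heavy cream: 2 cup × 11/6 × 238 g/cup ≈ 873 g
rolled oats: (3 tbsp + 2 tsp = 11/3 tbsp) × 11/6 ÷ 16 tbsp/cup × 90 g/cup ≈ 38 g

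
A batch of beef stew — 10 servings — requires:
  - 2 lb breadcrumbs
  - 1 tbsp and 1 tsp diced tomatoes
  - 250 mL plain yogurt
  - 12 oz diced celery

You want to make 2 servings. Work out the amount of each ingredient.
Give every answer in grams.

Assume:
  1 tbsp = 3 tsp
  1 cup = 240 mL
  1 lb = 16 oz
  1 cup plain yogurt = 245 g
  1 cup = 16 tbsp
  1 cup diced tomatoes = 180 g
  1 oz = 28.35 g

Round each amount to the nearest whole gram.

breadcrumbs: 181 g; diced tomatoes: 3 g; plain yogurt: 51 g; diced celery: 68 g

Scaling factor: 2/10 = 1/5 = 0.2.
breadcrumbs: 2 lb × 1/5 × 16 oz/lb × 28.35 g/oz ≈ 181 g
diced tomatoes: (1 tbsp + 1 tsp = 4/3 tbsp) × 1/5 ÷ 16 tbsp/cup × 180 g/cup = 3 g
plain yogurt: 250 mL × 1/5 ÷ 240 mL/cup × 245 g/cup ≈ 51 g
diced celery: 12 oz × 1/5 × 28.35 g/oz ≈ 68 g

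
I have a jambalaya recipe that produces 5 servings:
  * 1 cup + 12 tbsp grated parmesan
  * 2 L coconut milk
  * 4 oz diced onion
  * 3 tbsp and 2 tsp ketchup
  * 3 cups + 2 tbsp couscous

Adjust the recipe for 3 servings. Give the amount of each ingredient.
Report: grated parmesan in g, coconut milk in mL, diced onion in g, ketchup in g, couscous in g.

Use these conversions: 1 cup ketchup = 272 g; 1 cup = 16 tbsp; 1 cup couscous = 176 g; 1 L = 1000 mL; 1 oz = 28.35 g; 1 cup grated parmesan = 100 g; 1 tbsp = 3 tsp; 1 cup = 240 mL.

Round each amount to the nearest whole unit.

Scaling factor: 3/5 = 0.6.
grated parmesan: (1 cup + 12 tbsp = 1.75 cup) × 3/5 × 100 g/cup = 105 g
coconut milk: 2 L × 3/5 × 1000 mL/L = 1200 mL
diced onion: 4 oz × 3/5 × 28.35 g/oz ≈ 68 g
ketchup: (3 tbsp + 2 tsp = 11/3 tbsp) × 3/5 ÷ 16 tbsp/cup × 272 g/cup ≈ 37 g
couscous: (3 cup + 2 tbsp = 3.125 cup) × 3/5 × 176 g/cup = 330 g

grated parmesan: 105 g; coconut milk: 1200 mL; diced onion: 68 g; ketchup: 37 g; couscous: 330 g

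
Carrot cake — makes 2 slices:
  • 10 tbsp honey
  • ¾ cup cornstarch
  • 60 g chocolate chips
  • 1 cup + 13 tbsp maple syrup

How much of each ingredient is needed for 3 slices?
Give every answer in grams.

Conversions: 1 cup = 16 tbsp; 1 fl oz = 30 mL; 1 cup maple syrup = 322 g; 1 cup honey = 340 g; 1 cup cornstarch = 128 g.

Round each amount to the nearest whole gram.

Scaling factor: 3/2 = 1.5.
honey: 10 tbsp × 3/2 ÷ 16 tbsp/cup × 340 g/cup ≈ 319 g
cornstarch: 0.75 cup × 3/2 × 128 g/cup = 144 g
chocolate chips: 60 g × 3/2 = 90 g
maple syrup: (1 cup + 13 tbsp = 1.8125 cup) × 3/2 × 322 g/cup ≈ 875 g

honey: 319 g; cornstarch: 144 g; chocolate chips: 90 g; maple syrup: 875 g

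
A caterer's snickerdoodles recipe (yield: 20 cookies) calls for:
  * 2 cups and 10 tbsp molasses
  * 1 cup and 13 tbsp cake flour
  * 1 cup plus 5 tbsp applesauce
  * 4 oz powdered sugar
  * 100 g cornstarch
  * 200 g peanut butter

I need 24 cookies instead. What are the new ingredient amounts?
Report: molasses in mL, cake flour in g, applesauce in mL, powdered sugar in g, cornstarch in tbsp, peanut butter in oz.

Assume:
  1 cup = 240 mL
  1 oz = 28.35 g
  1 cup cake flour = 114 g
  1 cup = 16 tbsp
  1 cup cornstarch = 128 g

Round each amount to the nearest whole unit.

Scaling factor: 24/20 = 6/5 = 1.2.
molasses: (2 cup + 10 tbsp = 2.625 cup) × 6/5 × 240 mL/cup = 756 mL
cake flour: (1 cup + 13 tbsp = 1.8125 cup) × 6/5 × 114 g/cup ≈ 248 g
applesauce: (1 cup + 5 tbsp = 1.3125 cup) × 6/5 × 240 mL/cup = 378 mL
powdered sugar: 4 oz × 6/5 × 28.35 g/oz ≈ 136 g
cornstarch: 100 g × 6/5 ÷ 128 g/cup × 16 tbsp/cup = 15 tbsp
peanut butter: 200 g × 6/5 ÷ 28.35 g/oz ≈ 8 oz

molasses: 756 mL; cake flour: 248 g; applesauce: 378 mL; powdered sugar: 136 g; cornstarch: 15 tbsp; peanut butter: 8 oz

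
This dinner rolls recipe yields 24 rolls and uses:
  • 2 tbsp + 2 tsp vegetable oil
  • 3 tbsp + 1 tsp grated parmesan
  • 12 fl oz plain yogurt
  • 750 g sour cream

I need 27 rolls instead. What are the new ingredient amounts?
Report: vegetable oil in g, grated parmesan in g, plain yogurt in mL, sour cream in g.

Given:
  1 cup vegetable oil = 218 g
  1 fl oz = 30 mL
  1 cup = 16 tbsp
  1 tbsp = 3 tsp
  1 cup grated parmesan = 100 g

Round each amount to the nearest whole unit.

Scaling factor: 27/24 = 9/8 = 1.125.
vegetable oil: (2 tbsp + 2 tsp = 8/3 tbsp) × 9/8 ÷ 16 tbsp/cup × 218 g/cup ≈ 41 g
grated parmesan: (3 tbsp + 1 tsp = 10/3 tbsp) × 9/8 ÷ 16 tbsp/cup × 100 g/cup ≈ 23 g
plain yogurt: 12 fl oz × 9/8 × 30 mL/fl oz = 405 mL
sour cream: 750 g × 9/8 ≈ 844 g

vegetable oil: 41 g; grated parmesan: 23 g; plain yogurt: 405 mL; sour cream: 844 g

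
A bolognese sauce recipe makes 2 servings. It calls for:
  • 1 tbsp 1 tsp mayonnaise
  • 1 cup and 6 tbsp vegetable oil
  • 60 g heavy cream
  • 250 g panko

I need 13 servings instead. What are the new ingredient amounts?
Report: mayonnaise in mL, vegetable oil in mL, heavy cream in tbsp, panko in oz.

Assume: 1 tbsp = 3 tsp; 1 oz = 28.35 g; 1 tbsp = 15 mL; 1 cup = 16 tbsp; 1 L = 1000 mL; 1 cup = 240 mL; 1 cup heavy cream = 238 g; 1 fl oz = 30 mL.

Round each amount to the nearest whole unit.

mayonnaise: 130 mL; vegetable oil: 2145 mL; heavy cream: 26 tbsp; panko: 57 oz

Scaling factor: 13/2 = 6.5.
mayonnaise: (1 tbsp + 1 tsp = 4/3 tbsp) × 13/2 × 15 mL/tbsp = 130 mL
vegetable oil: (1 cup + 6 tbsp = 1.375 cup) × 13/2 × 240 mL/cup = 2145 mL
heavy cream: 60 g × 13/2 ÷ 238 g/cup × 16 tbsp/cup ≈ 26 tbsp
panko: 250 g × 13/2 ÷ 28.35 g/oz ≈ 57 oz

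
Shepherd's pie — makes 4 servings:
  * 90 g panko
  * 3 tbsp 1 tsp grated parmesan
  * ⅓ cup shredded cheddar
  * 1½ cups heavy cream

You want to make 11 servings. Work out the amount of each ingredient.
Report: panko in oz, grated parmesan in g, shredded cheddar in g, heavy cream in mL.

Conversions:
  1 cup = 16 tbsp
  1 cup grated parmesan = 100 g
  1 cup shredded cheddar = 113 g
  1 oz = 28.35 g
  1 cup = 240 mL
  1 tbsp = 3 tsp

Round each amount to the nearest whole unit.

Scaling factor: 11/4 = 2.75.
panko: 90 g × 11/4 ÷ 28.35 g/oz ≈ 9 oz
grated parmesan: (3 tbsp + 1 tsp = 10/3 tbsp) × 11/4 ÷ 16 tbsp/cup × 100 g/cup ≈ 57 g
shredded cheddar: 1/3 cup × 11/4 × 113 g/cup ≈ 104 g
heavy cream: 1.5 cup × 11/4 × 240 mL/cup = 990 mL

panko: 9 oz; grated parmesan: 57 g; shredded cheddar: 104 g; heavy cream: 990 mL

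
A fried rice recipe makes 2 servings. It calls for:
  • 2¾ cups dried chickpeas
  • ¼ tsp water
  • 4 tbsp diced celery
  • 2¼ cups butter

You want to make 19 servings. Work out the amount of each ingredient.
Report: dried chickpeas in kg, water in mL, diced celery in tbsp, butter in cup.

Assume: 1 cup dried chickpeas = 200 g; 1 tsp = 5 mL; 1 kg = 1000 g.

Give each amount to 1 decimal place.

Scaling factor: 19/2 = 9.5.
dried chickpeas: 2.75 cup × 19/2 × 200 g/cup ÷ 1000 g/kg ≈ 5.2 kg
water: 0.25 tsp × 19/2 × 5 mL/tsp ≈ 11.9 mL
diced celery: 4 tbsp × 19/2 = 38.0 tbsp
butter: 2.25 cup × 19/2 ≈ 21.4 cup

dried chickpeas: 5.2 kg; water: 11.9 mL; diced celery: 38.0 tbsp; butter: 21.4 cup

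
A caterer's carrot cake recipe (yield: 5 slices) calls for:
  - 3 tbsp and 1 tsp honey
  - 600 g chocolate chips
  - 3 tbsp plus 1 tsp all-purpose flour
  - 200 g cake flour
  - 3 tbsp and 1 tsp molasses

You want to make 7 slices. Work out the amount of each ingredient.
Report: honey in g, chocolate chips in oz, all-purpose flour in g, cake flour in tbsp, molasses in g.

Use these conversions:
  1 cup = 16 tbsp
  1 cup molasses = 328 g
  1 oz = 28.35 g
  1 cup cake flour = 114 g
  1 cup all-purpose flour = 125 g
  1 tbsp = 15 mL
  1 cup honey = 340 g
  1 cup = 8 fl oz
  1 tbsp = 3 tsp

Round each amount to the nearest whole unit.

Scaling factor: 7/5 = 1.4.
honey: (3 tbsp + 1 tsp = 10/3 tbsp) × 7/5 ÷ 16 tbsp/cup × 340 g/cup ≈ 99 g
chocolate chips: 600 g × 7/5 ÷ 28.35 g/oz ≈ 30 oz
all-purpose flour: (3 tbsp + 1 tsp = 10/3 tbsp) × 7/5 ÷ 16 tbsp/cup × 125 g/cup ≈ 36 g
cake flour: 200 g × 7/5 ÷ 114 g/cup × 16 tbsp/cup ≈ 39 tbsp
molasses: (3 tbsp + 1 tsp = 10/3 tbsp) × 7/5 ÷ 16 tbsp/cup × 328 g/cup ≈ 96 g

honey: 99 g; chocolate chips: 30 oz; all-purpose flour: 36 g; cake flour: 39 tbsp; molasses: 96 g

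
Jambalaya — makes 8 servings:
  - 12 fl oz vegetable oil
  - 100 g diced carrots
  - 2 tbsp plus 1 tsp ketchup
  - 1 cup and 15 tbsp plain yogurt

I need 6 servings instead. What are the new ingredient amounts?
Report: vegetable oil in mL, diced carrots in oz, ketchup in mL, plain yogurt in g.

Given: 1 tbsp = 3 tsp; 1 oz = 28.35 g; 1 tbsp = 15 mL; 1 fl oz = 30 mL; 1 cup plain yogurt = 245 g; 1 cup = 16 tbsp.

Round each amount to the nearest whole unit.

Scaling factor: 6/8 = 3/4 = 0.75.
vegetable oil: 12 fl oz × 3/4 × 30 mL/fl oz = 270 mL
diced carrots: 100 g × 3/4 ÷ 28.35 g/oz ≈ 3 oz
ketchup: (2 tbsp + 1 tsp = 7/3 tbsp) × 3/4 × 15 mL/tbsp ≈ 26 mL
plain yogurt: (1 cup + 15 tbsp = 1.9375 cup) × 3/4 × 245 g/cup ≈ 356 g

vegetable oil: 270 mL; diced carrots: 3 oz; ketchup: 26 mL; plain yogurt: 356 g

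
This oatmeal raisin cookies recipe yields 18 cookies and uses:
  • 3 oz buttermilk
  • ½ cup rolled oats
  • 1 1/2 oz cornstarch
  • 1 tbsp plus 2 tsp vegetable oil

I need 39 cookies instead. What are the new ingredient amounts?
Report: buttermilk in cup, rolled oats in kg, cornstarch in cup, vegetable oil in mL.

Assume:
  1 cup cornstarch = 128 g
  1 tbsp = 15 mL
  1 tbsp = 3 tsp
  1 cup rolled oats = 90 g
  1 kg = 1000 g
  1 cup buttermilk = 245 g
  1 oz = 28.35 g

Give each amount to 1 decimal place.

buttermilk: 0.8 cup; rolled oats: 0.1 kg; cornstarch: 0.7 cup; vegetable oil: 54.2 mL

Scaling factor: 39/18 = 13/6.
buttermilk: 3 oz × 13/6 × 28.35 g/oz ÷ 245 g/cup ≈ 0.8 cup
rolled oats: 0.5 cup × 13/6 × 90 g/cup ÷ 1000 g/kg ≈ 0.1 kg
cornstarch: 1.5 oz × 13/6 × 28.35 g/oz ÷ 128 g/cup ≈ 0.7 cup
vegetable oil: (1 tbsp + 2 tsp = 5/3 tbsp) × 13/6 × 15 mL/tbsp ≈ 54.2 mL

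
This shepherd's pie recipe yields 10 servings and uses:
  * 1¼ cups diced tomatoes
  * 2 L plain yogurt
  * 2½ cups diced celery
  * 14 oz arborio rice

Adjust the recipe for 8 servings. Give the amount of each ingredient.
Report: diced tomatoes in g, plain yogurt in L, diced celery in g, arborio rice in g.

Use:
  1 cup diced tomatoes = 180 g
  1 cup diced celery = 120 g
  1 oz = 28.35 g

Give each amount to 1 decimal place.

diced tomatoes: 180.0 g; plain yogurt: 1.6 L; diced celery: 240.0 g; arborio rice: 317.5 g

Scaling factor: 8/10 = 4/5 = 0.8.
diced tomatoes: 1.25 cup × 4/5 × 180 g/cup = 180.0 g
plain yogurt: 2 L × 4/5 = 1.6 L
diced celery: 2.5 cup × 4/5 × 120 g/cup = 240.0 g
arborio rice: 14 oz × 4/5 × 28.35 g/oz ≈ 317.5 g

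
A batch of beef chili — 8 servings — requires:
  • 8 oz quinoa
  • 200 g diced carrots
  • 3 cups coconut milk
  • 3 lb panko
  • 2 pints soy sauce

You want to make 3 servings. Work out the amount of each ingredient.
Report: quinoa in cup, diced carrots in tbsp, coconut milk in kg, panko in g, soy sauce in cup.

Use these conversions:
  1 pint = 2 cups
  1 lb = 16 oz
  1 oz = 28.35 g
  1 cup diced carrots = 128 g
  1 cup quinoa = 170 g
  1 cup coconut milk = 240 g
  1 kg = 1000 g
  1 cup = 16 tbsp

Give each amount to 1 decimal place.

quinoa: 0.5 cup; diced carrots: 9.4 tbsp; coconut milk: 0.3 kg; panko: 510.3 g; soy sauce: 1.5 cup

Scaling factor: 3/8 = 0.375.
quinoa: 8 oz × 3/8 × 28.35 g/oz ÷ 170 g/cup ≈ 0.5 cup
diced carrots: 200 g × 3/8 ÷ 128 g/cup × 16 tbsp/cup ≈ 9.4 tbsp
coconut milk: 3 cup × 3/8 × 240 g/cup ÷ 1000 g/kg ≈ 0.3 kg
panko: 3 lb × 3/8 × 16 oz/lb × 28.35 g/oz = 510.3 g
soy sauce: 2 pint × 3/8 × 2 cup/pint = 1.5 cup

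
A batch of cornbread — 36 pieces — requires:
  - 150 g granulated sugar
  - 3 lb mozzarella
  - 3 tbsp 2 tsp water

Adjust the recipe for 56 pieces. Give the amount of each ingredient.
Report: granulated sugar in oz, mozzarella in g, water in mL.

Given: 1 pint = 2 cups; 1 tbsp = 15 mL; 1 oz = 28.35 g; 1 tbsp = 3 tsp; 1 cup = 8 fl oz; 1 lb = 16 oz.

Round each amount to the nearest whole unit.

Scaling factor: 56/36 = 14/9.
granulated sugar: 150 g × 14/9 ÷ 28.35 g/oz ≈ 8 oz
mozzarella: 3 lb × 14/9 × 16 oz/lb × 28.35 g/oz ≈ 2117 g
water: (3 tbsp + 2 tsp = 11/3 tbsp) × 14/9 × 15 mL/tbsp ≈ 86 mL

granulated sugar: 8 oz; mozzarella: 2117 g; water: 86 mL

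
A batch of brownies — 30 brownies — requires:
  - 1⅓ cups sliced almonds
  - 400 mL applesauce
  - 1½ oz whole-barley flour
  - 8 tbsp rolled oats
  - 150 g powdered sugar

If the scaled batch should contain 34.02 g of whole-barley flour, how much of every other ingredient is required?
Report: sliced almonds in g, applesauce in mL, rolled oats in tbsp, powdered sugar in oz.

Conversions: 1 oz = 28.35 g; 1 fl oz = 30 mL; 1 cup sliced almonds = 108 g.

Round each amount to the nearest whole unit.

sliced almonds: 115 g; applesauce: 320 mL; rolled oats: 6 tbsp; powdered sugar: 4 oz

The original recipe has 42.525 g of whole-barley flour, so the scaling factor is 34.02 ÷ 42.525 = 4/5 = 0.8.
sliced almonds: 4/3 cup × 4/5 × 108 g/cup ≈ 115 g
applesauce: 400 mL × 4/5 = 320 mL
rolled oats: 8 tbsp × 4/5 ≈ 6 tbsp
powdered sugar: 150 g × 4/5 ÷ 28.35 g/oz ≈ 4 oz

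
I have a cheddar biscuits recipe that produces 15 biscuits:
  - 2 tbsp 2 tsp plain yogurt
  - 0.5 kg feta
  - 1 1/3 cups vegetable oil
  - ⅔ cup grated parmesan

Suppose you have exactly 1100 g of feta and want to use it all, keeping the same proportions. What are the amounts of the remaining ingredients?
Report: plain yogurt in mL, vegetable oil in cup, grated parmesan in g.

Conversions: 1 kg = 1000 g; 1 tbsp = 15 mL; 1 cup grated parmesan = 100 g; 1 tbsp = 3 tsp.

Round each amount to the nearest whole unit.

plain yogurt: 88 mL; vegetable oil: 3 cup; grated parmesan: 147 g

The original recipe has 500 g of feta, so the scaling factor is 1100 ÷ 500 = 11/5 = 2.2.
plain yogurt: (2 tbsp + 2 tsp = 8/3 tbsp) × 11/5 × 15 mL/tbsp = 88 mL
vegetable oil: 4/3 cup × 11/5 ≈ 3 cup
grated parmesan: 2/3 cup × 11/5 × 100 g/cup ≈ 147 g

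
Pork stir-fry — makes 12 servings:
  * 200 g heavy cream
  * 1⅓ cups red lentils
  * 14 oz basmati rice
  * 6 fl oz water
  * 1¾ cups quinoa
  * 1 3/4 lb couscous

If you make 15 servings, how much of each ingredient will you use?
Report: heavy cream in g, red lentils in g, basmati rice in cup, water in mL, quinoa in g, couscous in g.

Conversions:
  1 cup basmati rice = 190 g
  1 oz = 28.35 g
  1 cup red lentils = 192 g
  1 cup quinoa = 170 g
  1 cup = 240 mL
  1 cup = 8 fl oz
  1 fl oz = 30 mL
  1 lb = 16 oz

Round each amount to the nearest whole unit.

Scaling factor: 15/12 = 5/4 = 1.25.
heavy cream: 200 g × 5/4 = 250 g
red lentils: 4/3 cup × 5/4 × 192 g/cup = 320 g
basmati rice: 14 oz × 5/4 × 28.35 g/oz ÷ 190 g/cup ≈ 3 cup
water: 6 fl oz × 5/4 × 30 mL/fl oz = 225 mL
quinoa: 1.75 cup × 5/4 × 170 g/cup ≈ 372 g
couscous: 1.75 lb × 5/4 × 16 oz/lb × 28.35 g/oz ≈ 992 g

heavy cream: 250 g; red lentils: 320 g; basmati rice: 3 cup; water: 225 mL; quinoa: 372 g; couscous: 992 g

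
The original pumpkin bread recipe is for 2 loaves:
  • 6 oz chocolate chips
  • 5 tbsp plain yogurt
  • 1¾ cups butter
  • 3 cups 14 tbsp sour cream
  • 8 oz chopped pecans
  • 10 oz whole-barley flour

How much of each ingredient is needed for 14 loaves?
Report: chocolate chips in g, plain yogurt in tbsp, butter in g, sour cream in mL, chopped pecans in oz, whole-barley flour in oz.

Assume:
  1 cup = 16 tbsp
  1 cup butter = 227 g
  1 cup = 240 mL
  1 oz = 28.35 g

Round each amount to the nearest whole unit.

Scaling factor: 14/2 = 7.
chocolate chips: 6 oz × 7 × 28.35 g/oz ≈ 1191 g
plain yogurt: 5 tbsp × 7 = 35 tbsp
butter: 1.75 cup × 7 × 227 g/cup ≈ 2781 g
sour cream: (3 cup + 14 tbsp = 3.875 cup) × 7 × 240 mL/cup = 6510 mL
chopped pecans: 8 oz × 7 = 56 oz
whole-barley flour: 10 oz × 7 = 70 oz

chocolate chips: 1191 g; plain yogurt: 35 tbsp; butter: 2781 g; sour cream: 6510 mL; chopped pecans: 56 oz; whole-barley flour: 70 oz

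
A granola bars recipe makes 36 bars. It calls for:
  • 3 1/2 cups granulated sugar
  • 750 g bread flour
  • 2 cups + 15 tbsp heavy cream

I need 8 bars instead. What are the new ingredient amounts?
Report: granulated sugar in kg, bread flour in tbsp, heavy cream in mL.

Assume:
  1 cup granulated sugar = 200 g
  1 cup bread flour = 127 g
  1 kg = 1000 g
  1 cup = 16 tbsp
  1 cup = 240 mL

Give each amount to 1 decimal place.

Scaling factor: 8/36 = 2/9.
granulated sugar: 3.5 cup × 2/9 × 200 g/cup ÷ 1000 g/kg ≈ 0.2 kg
bread flour: 750 g × 2/9 ÷ 127 g/cup × 16 tbsp/cup ≈ 21.0 tbsp
heavy cream: (2 cup + 15 tbsp = 2.9375 cup) × 2/9 × 240 mL/cup ≈ 156.7 mL

granulated sugar: 0.2 kg; bread flour: 21.0 tbsp; heavy cream: 156.7 mL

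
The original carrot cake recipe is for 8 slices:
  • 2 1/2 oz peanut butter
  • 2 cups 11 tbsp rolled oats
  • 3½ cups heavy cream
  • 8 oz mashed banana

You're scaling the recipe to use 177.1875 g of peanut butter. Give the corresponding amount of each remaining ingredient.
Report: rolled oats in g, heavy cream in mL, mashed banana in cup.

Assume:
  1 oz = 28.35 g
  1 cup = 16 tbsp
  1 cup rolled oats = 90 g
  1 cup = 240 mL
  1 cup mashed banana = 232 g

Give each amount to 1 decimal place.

rolled oats: 604.7 g; heavy cream: 2100.0 mL; mashed banana: 2.4 cup

The original recipe has 70.875 g of peanut butter, so the scaling factor is 177.1875 ÷ 70.875 = 5/2 = 2.5.
rolled oats: (2 cup + 11 tbsp = 2.6875 cup) × 5/2 × 90 g/cup ≈ 604.7 g
heavy cream: 3.5 cup × 5/2 × 240 mL/cup = 2100.0 mL
mashed banana: 8 oz × 5/2 × 28.35 g/oz ÷ 232 g/cup ≈ 2.4 cup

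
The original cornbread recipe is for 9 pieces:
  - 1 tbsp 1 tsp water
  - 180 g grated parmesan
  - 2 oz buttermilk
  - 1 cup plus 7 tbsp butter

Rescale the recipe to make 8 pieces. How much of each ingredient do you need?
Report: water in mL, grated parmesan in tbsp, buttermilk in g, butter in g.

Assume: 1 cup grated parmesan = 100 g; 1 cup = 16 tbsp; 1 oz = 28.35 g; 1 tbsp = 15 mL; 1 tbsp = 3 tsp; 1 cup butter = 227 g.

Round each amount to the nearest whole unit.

water: 18 mL; grated parmesan: 26 tbsp; buttermilk: 50 g; butter: 290 g

Scaling factor: 8/9.
water: (1 tbsp + 1 tsp = 4/3 tbsp) × 8/9 × 15 mL/tbsp ≈ 18 mL
grated parmesan: 180 g × 8/9 ÷ 100 g/cup × 16 tbsp/cup ≈ 26 tbsp
buttermilk: 2 oz × 8/9 × 28.35 g/oz ≈ 50 g
butter: (1 cup + 7 tbsp = 1.4375 cup) × 8/9 × 227 g/cup ≈ 290 g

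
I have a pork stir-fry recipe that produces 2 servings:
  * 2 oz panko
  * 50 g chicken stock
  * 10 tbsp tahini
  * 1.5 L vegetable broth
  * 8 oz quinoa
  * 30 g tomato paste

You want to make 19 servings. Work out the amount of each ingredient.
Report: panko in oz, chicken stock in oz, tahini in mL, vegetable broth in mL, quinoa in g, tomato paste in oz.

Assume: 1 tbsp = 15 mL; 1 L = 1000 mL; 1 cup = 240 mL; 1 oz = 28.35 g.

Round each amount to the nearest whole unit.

Scaling factor: 19/2 = 9.5.
panko: 2 oz × 19/2 = 19 oz
chicken stock: 50 g × 19/2 ÷ 28.35 g/oz ≈ 17 oz
tahini: 10 tbsp × 19/2 × 15 mL/tbsp = 1425 mL
vegetable broth: 1.5 L × 19/2 × 1000 mL/L = 14250 mL
quinoa: 8 oz × 19/2 × 28.35 g/oz ≈ 2155 g
tomato paste: 30 g × 19/2 ÷ 28.35 g/oz ≈ 10 oz

panko: 19 oz; chicken stock: 17 oz; tahini: 1425 mL; vegetable broth: 14250 mL; quinoa: 2155 g; tomato paste: 10 oz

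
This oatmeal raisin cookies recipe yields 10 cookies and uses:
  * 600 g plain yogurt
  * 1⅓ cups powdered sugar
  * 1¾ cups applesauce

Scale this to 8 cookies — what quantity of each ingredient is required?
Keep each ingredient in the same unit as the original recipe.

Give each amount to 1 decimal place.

plain yogurt: 480.0 g; powdered sugar: 1.1 cup; applesauce: 1.4 cup

Scaling factor: 8/10 = 4/5 = 0.8.
plain yogurt: 600 g × 4/5 = 480.0 g
powdered sugar: 4/3 cup × 4/5 ≈ 1.1 cup
applesauce: 1.75 cup × 4/5 = 1.4 cup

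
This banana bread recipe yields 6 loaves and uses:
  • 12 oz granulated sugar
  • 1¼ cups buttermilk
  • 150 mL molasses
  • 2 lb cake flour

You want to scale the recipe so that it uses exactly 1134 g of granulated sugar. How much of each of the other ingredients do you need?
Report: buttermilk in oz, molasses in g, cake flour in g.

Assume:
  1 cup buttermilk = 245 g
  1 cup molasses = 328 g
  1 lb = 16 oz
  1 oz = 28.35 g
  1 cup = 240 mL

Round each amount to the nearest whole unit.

buttermilk: 36 oz; molasses: 683 g; cake flour: 3024 g

The original recipe has 340.2 g of granulated sugar, so the scaling factor is 1134 ÷ 340.2 = 10/3.
buttermilk: 1.25 cup × 10/3 × 245 g/cup ÷ 28.35 g/oz ≈ 36 oz
molasses: 150 mL × 10/3 ÷ 240 mL/cup × 328 g/cup ≈ 683 g
cake flour: 2 lb × 10/3 × 16 oz/lb × 28.35 g/oz = 3024 g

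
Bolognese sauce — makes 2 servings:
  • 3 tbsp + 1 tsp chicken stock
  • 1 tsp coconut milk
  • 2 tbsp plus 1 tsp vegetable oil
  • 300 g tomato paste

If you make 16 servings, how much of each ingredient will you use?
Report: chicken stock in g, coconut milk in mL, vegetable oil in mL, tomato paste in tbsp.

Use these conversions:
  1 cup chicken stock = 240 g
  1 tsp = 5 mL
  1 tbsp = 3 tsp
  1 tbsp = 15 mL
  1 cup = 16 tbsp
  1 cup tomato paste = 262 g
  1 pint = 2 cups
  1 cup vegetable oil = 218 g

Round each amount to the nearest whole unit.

Scaling factor: 16/2 = 8.
chicken stock: (3 tbsp + 1 tsp = 10/3 tbsp) × 8 ÷ 16 tbsp/cup × 240 g/cup = 400 g
coconut milk: 1 tsp × 8 × 5 mL/tsp = 40 mL
vegetable oil: (2 tbsp + 1 tsp = 7/3 tbsp) × 8 × 15 mL/tbsp = 280 mL
tomato paste: 300 g × 8 ÷ 262 g/cup × 16 tbsp/cup ≈ 147 tbsp

chicken stock: 400 g; coconut milk: 40 mL; vegetable oil: 280 mL; tomato paste: 147 tbsp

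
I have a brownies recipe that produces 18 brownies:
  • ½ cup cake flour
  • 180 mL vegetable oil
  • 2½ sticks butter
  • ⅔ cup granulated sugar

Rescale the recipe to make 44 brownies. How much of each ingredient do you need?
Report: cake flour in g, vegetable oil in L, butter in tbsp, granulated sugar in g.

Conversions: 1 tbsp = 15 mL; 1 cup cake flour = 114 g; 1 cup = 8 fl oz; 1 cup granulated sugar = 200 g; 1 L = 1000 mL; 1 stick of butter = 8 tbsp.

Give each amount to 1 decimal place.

Scaling factor: 44/18 = 22/9.
cake flour: 0.5 cup × 22/9 × 114 g/cup ≈ 139.3 g
vegetable oil: 180 mL × 22/9 ÷ 1000 mL/L ≈ 0.4 L
butter: 2.5 stick × 22/9 × 8 tbsp/stick ≈ 48.9 tbsp
granulated sugar: 2/3 cup × 22/9 × 200 g/cup ≈ 325.9 g

cake flour: 139.3 g; vegetable oil: 0.4 L; butter: 48.9 tbsp; granulated sugar: 325.9 g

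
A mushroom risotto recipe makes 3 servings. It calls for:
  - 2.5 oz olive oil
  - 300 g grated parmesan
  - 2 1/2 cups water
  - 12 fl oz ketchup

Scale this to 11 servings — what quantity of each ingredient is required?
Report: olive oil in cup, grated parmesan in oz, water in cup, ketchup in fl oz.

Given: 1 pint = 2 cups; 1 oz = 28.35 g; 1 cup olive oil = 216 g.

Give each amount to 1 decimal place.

olive oil: 1.2 cup; grated parmesan: 38.8 oz; water: 9.2 cup; ketchup: 44.0 fl oz

Scaling factor: 11/3.
olive oil: 2.5 oz × 11/3 × 28.35 g/oz ÷ 216 g/cup ≈ 1.2 cup
grated parmesan: 300 g × 11/3 ÷ 28.35 g/oz ≈ 38.8 oz
water: 2.5 cup × 11/3 ≈ 9.2 cup
ketchup: 12 fl oz × 11/3 = 44.0 fl oz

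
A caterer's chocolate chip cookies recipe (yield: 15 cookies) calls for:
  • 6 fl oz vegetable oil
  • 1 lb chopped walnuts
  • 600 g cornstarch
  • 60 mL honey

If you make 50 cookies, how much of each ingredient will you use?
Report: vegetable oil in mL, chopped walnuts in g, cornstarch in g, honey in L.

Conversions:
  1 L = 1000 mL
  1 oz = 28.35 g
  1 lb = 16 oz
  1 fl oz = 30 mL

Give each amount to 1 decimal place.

Scaling factor: 50/15 = 10/3.
vegetable oil: 6 fl oz × 10/3 × 30 mL/fl oz = 600.0 mL
chopped walnuts: 1 lb × 10/3 × 16 oz/lb × 28.35 g/oz = 1512.0 g
cornstarch: 600 g × 10/3 = 2000.0 g
honey: 60 mL × 10/3 ÷ 1000 mL/L = 0.2 L

vegetable oil: 600.0 mL; chopped walnuts: 1512.0 g; cornstarch: 2000.0 g; honey: 0.2 L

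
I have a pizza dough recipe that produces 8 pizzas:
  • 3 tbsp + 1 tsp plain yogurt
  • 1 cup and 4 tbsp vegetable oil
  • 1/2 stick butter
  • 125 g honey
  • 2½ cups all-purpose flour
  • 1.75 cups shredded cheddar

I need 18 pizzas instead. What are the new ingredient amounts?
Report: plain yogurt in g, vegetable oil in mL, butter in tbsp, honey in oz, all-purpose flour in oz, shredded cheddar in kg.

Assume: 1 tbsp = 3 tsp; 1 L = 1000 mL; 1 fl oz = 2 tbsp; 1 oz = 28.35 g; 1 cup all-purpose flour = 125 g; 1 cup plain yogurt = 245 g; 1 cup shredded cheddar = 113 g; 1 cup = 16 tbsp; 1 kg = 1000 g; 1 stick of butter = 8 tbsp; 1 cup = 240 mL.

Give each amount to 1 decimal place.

plain yogurt: 114.8 g; vegetable oil: 675.0 mL; butter: 9.0 tbsp; honey: 9.9 oz; all-purpose flour: 24.8 oz; shredded cheddar: 0.4 kg

Scaling factor: 18/8 = 9/4 = 2.25.
plain yogurt: (3 tbsp + 1 tsp = 10/3 tbsp) × 9/4 ÷ 16 tbsp/cup × 245 g/cup ≈ 114.8 g
vegetable oil: (1 cup + 4 tbsp = 1.25 cup) × 9/4 × 240 mL/cup = 675.0 mL
butter: 0.5 stick × 9/4 × 8 tbsp/stick = 9.0 tbsp
honey: 125 g × 9/4 ÷ 28.35 g/oz ≈ 9.9 oz
all-purpose flour: 2.5 cup × 9/4 × 125 g/cup ÷ 28.35 g/oz ≈ 24.8 oz
shredded cheddar: 1.75 cup × 9/4 × 113 g/cup ÷ 1000 g/kg ≈ 0.4 kg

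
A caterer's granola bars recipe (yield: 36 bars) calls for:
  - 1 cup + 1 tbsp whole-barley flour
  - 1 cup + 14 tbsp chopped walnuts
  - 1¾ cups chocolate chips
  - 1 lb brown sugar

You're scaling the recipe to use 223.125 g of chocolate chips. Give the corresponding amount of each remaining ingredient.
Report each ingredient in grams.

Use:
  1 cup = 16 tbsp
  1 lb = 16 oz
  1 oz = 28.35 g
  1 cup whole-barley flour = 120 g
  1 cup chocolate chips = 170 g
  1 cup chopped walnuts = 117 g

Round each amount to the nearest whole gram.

whole-barley flour: 96 g; chopped walnuts: 165 g; brown sugar: 340 g

The original recipe has 297.5 g of chocolate chips, so the scaling factor is 223.125 ÷ 297.5 = 3/4 = 0.75.
whole-barley flour: (1 cup + 1 tbsp = 1.0625 cup) × 3/4 × 120 g/cup ≈ 96 g
chopped walnuts: (1 cup + 14 tbsp = 1.875 cup) × 3/4 × 117 g/cup ≈ 165 g
brown sugar: 1 lb × 3/4 × 16 oz/lb × 28.35 g/oz ≈ 340 g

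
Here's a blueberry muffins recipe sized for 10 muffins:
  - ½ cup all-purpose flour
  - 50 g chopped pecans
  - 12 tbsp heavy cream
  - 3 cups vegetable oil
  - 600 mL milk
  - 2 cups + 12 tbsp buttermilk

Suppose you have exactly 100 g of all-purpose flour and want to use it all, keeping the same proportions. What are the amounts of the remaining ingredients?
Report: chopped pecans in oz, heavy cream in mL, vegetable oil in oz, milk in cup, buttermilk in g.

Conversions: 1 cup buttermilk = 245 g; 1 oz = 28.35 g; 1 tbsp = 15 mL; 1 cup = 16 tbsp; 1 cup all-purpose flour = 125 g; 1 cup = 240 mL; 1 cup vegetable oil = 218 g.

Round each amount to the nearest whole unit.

The original recipe has 62.5 g of all-purpose flour, so the scaling factor is 100 ÷ 62.5 = 8/5 = 1.6.
chopped pecans: 50 g × 8/5 ÷ 28.35 g/oz ≈ 3 oz
heavy cream: 12 tbsp × 8/5 × 15 mL/tbsp = 288 mL
vegetable oil: 3 cup × 8/5 × 218 g/cup ÷ 28.35 g/oz ≈ 37 oz
milk: 600 mL × 8/5 ÷ 240 mL/cup = 4 cup
buttermilk: (2 cup + 12 tbsp = 2.75 cup) × 8/5 × 245 g/cup = 1078 g

chopped pecans: 3 oz; heavy cream: 288 mL; vegetable oil: 37 oz; milk: 4 cup; buttermilk: 1078 g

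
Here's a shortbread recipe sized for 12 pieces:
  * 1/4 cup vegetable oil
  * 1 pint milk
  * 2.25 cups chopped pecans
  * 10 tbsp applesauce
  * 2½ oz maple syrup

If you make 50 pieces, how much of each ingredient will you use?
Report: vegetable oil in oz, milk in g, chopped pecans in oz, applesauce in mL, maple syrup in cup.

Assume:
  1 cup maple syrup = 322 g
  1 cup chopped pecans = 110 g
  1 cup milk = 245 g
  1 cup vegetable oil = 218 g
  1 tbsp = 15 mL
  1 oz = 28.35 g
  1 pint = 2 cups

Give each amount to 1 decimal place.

vegetable oil: 8.0 oz; milk: 2041.7 g; chopped pecans: 36.4 oz; applesauce: 625.0 mL; maple syrup: 0.9 cup

Scaling factor: 50/12 = 25/6.
vegetable oil: 0.25 cup × 25/6 × 218 g/cup ÷ 28.35 g/oz ≈ 8.0 oz
milk: 1 pint × 25/6 × 2 cup/pint × 245 g/cup ≈ 2041.7 g
chopped pecans: 2.25 cup × 25/6 × 110 g/cup ÷ 28.35 g/oz ≈ 36.4 oz
applesauce: 10 tbsp × 25/6 × 15 mL/tbsp = 625.0 mL
maple syrup: 2.5 oz × 25/6 × 28.35 g/oz ÷ 322 g/cup ≈ 0.9 cup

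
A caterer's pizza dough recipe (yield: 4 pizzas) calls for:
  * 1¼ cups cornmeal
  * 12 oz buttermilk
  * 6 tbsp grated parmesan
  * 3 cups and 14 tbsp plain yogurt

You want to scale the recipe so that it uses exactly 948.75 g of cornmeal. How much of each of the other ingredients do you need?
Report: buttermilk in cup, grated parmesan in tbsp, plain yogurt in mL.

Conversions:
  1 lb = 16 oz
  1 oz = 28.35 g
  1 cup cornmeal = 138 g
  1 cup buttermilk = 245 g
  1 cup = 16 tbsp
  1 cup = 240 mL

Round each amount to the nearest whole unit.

The original recipe has 172.5 g of cornmeal, so the scaling factor is 948.75 ÷ 172.5 = 11/2 = 5.5.
buttermilk: 12 oz × 11/2 × 28.35 g/oz ÷ 245 g/cup ≈ 8 cup
grated parmesan: 6 tbsp × 11/2 = 33 tbsp
plain yogurt: (3 cup + 14 tbsp = 3.875 cup) × 11/2 × 240 mL/cup = 5115 mL

buttermilk: 8 cup; grated parmesan: 33 tbsp; plain yogurt: 5115 mL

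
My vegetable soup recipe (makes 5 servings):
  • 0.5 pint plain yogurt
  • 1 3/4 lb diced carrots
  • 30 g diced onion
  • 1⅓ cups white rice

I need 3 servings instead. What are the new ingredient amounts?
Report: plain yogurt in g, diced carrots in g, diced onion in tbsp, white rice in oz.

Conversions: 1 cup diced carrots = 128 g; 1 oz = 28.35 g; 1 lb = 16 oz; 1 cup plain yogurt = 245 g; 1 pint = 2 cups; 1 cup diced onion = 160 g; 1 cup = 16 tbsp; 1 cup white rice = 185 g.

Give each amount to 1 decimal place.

Scaling factor: 3/5 = 0.6.
plain yogurt: 0.5 pint × 3/5 × 2 cup/pint × 245 g/cup = 147.0 g
diced carrots: 1.75 lb × 3/5 × 16 oz/lb × 28.35 g/oz ≈ 476.3 g
diced onion: 30 g × 3/5 ÷ 160 g/cup × 16 tbsp/cup = 1.8 tbsp
white rice: 4/3 cup × 3/5 × 185 g/cup ÷ 28.35 g/oz ≈ 5.2 oz

plain yogurt: 147.0 g; diced carrots: 476.3 g; diced onion: 1.8 tbsp; white rice: 5.2 oz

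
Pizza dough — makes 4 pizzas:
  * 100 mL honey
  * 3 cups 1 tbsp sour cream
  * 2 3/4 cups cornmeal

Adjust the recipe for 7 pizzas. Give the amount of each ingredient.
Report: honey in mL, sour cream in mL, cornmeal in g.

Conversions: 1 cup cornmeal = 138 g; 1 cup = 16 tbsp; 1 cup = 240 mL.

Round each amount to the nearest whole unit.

Scaling factor: 7/4 = 1.75.
honey: 100 mL × 7/4 = 175 mL
sour cream: (3 cup + 1 tbsp = 3.0625 cup) × 7/4 × 240 mL/cup ≈ 1286 mL
cornmeal: 2.75 cup × 7/4 × 138 g/cup ≈ 664 g

honey: 175 mL; sour cream: 1286 mL; cornmeal: 664 g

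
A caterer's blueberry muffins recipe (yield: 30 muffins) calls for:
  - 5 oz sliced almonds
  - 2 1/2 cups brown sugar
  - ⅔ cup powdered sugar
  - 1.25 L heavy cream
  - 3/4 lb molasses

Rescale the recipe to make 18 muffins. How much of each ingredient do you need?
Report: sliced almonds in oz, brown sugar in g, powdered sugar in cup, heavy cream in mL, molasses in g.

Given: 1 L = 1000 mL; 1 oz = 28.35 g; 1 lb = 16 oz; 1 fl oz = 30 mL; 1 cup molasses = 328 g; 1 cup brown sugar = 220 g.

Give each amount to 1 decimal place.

sliced almonds: 3.0 oz; brown sugar: 330.0 g; powdered sugar: 0.4 cup; heavy cream: 750.0 mL; molasses: 204.1 g

Scaling factor: 18/30 = 3/5 = 0.6.
sliced almonds: 5 oz × 3/5 = 3.0 oz
brown sugar: 2.5 cup × 3/5 × 220 g/cup = 330.0 g
powdered sugar: 2/3 cup × 3/5 = 0.4 cup
heavy cream: 1.25 L × 3/5 × 1000 mL/L = 750.0 mL
molasses: 0.75 lb × 3/5 × 16 oz/lb × 28.35 g/oz ≈ 204.1 g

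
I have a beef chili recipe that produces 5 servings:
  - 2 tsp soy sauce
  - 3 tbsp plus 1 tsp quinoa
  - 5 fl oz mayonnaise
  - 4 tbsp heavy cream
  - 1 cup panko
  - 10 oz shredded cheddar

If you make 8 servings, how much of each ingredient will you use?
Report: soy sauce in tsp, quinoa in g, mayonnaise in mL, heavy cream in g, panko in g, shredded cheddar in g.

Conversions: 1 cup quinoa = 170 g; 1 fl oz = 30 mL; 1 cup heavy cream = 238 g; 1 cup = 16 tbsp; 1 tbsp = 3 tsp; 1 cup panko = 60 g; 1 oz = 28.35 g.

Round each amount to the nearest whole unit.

soy sauce: 3 tsp; quinoa: 57 g; mayonnaise: 240 mL; heavy cream: 95 g; panko: 96 g; shredded cheddar: 454 g

Scaling factor: 8/5 = 1.6.
soy sauce: 2 tsp × 8/5 ≈ 3 tsp
quinoa: (3 tbsp + 1 tsp = 10/3 tbsp) × 8/5 ÷ 16 tbsp/cup × 170 g/cup ≈ 57 g
mayonnaise: 5 fl oz × 8/5 × 30 mL/fl oz = 240 mL
heavy cream: 4 tbsp × 8/5 ÷ 16 tbsp/cup × 238 g/cup ≈ 95 g
panko: 1 cup × 8/5 × 60 g/cup = 96 g
shredded cheddar: 10 oz × 8/5 × 28.35 g/oz ≈ 454 g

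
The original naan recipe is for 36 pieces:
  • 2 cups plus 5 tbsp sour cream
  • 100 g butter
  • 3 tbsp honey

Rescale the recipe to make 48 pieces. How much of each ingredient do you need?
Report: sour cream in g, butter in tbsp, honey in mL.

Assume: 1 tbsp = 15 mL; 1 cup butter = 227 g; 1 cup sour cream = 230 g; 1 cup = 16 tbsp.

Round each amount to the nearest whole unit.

sour cream: 709 g; butter: 9 tbsp; honey: 60 mL

Scaling factor: 48/36 = 4/3.
sour cream: (2 cup + 5 tbsp = 2.3125 cup) × 4/3 × 230 g/cup ≈ 709 g
butter: 100 g × 4/3 ÷ 227 g/cup × 16 tbsp/cup ≈ 9 tbsp
honey: 3 tbsp × 4/3 × 15 mL/tbsp = 60 mL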